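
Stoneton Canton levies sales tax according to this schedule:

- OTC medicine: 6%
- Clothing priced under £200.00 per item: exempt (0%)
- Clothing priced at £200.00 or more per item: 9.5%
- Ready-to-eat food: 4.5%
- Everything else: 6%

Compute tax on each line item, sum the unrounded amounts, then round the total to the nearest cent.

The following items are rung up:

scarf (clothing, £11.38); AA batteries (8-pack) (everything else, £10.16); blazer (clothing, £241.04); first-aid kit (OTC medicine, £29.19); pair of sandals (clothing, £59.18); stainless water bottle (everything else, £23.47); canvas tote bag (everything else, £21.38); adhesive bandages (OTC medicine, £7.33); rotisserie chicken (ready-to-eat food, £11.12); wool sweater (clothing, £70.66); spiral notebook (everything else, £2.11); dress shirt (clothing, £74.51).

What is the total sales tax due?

Scarf £11.38: clothing, under £200.00 → 0% → £0.00
AA batteries (8-pack) £10.16: everything else → 6% → £0.6096
Blazer £241.04: clothing, £200.00 or more → 9.5% → £22.8988
First-aid kit £29.19: OTC medicine → 6% → £1.7514
Pair of sandals £59.18: clothing, under £200.00 → 0% → £0.00
Stainless water bottle £23.47: everything else → 6% → £1.4082
Canvas tote bag £21.38: everything else → 6% → £1.2828
Adhesive bandages £7.33: OTC medicine → 6% → £0.4398
Rotisserie chicken £11.12: ready-to-eat food → 4.5% → £0.5004
Wool sweater £70.66: clothing, under £200.00 → 0% → £0.00
Spiral notebook £2.11: everything else → 6% → £0.1266
Dress shirt £74.51: clothing, under £200.00 → 0% → £0.00
Unrounded tax sum = £29.0176 → £29.02

£29.02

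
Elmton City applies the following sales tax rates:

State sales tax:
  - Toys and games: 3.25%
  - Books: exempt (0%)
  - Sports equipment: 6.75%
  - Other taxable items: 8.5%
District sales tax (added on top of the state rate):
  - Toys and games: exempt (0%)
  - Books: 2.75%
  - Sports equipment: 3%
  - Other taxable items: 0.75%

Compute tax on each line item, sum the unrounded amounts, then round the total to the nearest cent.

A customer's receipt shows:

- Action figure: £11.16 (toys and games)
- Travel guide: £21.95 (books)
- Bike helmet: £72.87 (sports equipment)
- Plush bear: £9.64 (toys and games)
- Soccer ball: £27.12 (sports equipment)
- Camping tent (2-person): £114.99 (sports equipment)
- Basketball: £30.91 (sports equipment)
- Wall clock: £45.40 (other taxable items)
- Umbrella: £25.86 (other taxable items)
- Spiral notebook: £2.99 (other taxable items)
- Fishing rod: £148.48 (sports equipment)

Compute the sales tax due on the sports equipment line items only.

Bike helmet £72.87: sports equipment → 6.75% + 3% district = 9.75% → £7.104825
Soccer ball £27.12: sports equipment → 6.75% + 3% district = 9.75% → £2.6442
Camping tent (2-person) £114.99: sports equipment → 6.75% + 3% district = 9.75% → £11.211525
Basketball £30.91: sports equipment → 6.75% + 3% district = 9.75% → £3.013725
Fishing rod £148.48: sports equipment → 6.75% + 3% district = 9.75% → £14.4768
Tax on sports equipment: unrounded sum = £38.451075 → £38.45

£38.45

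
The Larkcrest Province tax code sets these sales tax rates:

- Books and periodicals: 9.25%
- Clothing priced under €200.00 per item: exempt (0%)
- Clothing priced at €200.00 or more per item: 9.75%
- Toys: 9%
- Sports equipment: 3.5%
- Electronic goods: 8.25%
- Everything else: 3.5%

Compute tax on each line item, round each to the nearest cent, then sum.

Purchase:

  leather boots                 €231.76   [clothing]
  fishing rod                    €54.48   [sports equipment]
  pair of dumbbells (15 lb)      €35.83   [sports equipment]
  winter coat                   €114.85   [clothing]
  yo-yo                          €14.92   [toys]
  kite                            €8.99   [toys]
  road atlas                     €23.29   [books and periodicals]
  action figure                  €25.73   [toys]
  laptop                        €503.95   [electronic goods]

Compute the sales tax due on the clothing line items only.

Leather boots €231.76: clothing, €200.00 or more → 9.75% → €22.60
Winter coat €114.85: clothing, under €200.00 → 0% → €0.00
Tax on clothing = €22.60 + €0.00 = €22.60

€22.60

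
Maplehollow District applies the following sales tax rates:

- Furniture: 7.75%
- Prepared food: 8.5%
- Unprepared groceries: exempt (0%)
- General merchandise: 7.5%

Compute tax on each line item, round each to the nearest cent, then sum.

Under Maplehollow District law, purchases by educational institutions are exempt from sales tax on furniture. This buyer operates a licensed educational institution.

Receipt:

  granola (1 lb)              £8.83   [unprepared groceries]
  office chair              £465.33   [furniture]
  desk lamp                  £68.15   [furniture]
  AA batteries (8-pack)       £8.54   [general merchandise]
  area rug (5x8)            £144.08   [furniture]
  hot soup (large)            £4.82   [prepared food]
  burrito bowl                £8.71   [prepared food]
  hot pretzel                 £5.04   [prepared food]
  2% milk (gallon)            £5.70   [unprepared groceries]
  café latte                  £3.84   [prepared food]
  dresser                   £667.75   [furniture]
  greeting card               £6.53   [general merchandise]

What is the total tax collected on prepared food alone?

Hot soup (large) £4.82: prepared food → 8.5% → £0.41
Burrito bowl £8.71: prepared food → 8.5% → £0.74
Hot pretzel £5.04: prepared food → 8.5% → £0.43
Café latte £3.84: prepared food → 8.5% → £0.33
Tax on prepared food = £0.41 + £0.74 + £0.43 + £0.33 = £1.91

£1.91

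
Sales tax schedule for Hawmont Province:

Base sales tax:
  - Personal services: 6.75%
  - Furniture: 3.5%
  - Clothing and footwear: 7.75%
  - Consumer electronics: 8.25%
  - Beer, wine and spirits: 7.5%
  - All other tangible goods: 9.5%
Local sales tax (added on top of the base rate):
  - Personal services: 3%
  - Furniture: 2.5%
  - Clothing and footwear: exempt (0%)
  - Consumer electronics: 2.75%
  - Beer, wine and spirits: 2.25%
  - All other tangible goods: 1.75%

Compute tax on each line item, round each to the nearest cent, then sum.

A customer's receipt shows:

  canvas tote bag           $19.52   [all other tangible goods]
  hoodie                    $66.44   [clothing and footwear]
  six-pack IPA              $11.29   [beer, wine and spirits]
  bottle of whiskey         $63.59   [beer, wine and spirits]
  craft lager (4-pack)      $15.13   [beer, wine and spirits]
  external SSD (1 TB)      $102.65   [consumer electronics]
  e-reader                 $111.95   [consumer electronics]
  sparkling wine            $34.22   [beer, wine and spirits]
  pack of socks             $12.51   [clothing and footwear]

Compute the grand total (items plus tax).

Canvas tote bag $19.52: all other tangible goods → 9.5% + 1.75% local = 11.25% → $2.20
Hoodie $66.44: clothing and footwear → 7.75% + 0% local = 7.75% → $5.15
Six-pack IPA $11.29: beer, wine and spirits → 7.5% + 2.25% local = 9.75% → $1.10
Bottle of whiskey $63.59: beer, wine and spirits → 7.5% + 2.25% local = 9.75% → $6.20
Craft lager (4-pack) $15.13: beer, wine and spirits → 7.5% + 2.25% local = 9.75% → $1.48
External SSD (1 TB) $102.65: consumer electronics → 8.25% + 2.75% local = 11% → $11.29
E-reader $111.95: consumer electronics → 8.25% + 2.75% local = 11% → $12.31
Sparkling wine $34.22: beer, wine and spirits → 7.5% + 2.25% local = 9.75% → $3.34
Pack of socks $12.51: clothing and footwear → 7.75% + 0% local = 7.75% → $0.97
Subtotal = $437.30; tax = $44.04; total due = $481.34

$481.34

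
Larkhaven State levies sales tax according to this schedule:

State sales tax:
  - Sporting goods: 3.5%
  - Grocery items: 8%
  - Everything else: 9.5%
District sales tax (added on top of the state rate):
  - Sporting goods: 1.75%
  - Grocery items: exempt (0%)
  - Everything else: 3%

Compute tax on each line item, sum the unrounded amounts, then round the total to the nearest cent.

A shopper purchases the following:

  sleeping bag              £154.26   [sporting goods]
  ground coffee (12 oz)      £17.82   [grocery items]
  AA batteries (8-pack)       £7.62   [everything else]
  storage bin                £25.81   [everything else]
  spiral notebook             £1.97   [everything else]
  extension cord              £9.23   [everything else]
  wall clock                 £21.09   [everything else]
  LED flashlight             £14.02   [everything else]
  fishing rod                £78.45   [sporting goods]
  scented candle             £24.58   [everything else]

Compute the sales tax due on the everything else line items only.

£13.04

AA batteries (8-pack) £7.62: everything else → 9.5% + 3% district = 12.5% → £0.9525
Storage bin £25.81: everything else → 9.5% + 3% district = 12.5% → £3.22625
Spiral notebook £1.97: everything else → 9.5% + 3% district = 12.5% → £0.24625
Extension cord £9.23: everything else → 9.5% + 3% district = 12.5% → £1.15375
Wall clock £21.09: everything else → 9.5% + 3% district = 12.5% → £2.63625
LED flashlight £14.02: everything else → 9.5% + 3% district = 12.5% → £1.7525
Scented candle £24.58: everything else → 9.5% + 3% district = 12.5% → £3.0725
Tax on everything else: unrounded sum = £13.04 → £13.04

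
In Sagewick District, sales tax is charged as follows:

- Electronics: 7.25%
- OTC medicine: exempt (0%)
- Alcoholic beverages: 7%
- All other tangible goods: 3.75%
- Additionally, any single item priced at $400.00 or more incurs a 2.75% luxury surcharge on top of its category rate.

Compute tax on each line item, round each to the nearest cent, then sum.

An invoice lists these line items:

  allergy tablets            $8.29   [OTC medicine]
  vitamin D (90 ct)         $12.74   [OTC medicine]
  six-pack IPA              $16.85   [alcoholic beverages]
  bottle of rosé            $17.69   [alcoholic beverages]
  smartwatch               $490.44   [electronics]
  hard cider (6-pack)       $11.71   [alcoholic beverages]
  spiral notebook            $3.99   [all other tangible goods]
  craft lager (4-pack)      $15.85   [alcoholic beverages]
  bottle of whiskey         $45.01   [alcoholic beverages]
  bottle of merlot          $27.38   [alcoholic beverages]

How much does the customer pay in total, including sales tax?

$708.56

Allergy tablets $8.29: OTC medicine → 0% → $0.00
Vitamin D (90 ct) $12.74: OTC medicine → 0% → $0.00
Six-pack IPA $16.85: alcoholic beverages → 7% → $1.18
Bottle of rosé $17.69: alcoholic beverages → 7% → $1.24
Smartwatch $490.44: electronics → 7.25% + 2.75% surcharge = 10% → $49.04
Hard cider (6-pack) $11.71: alcoholic beverages → 7% → $0.82
Spiral notebook $3.99: all other tangible goods → 3.75% → $0.15
Craft lager (4-pack) $15.85: alcoholic beverages → 7% → $1.11
Bottle of whiskey $45.01: alcoholic beverages → 7% → $3.15
Bottle of merlot $27.38: alcoholic beverages → 7% → $1.92
Subtotal = $649.95; tax = $58.61; total due = $708.56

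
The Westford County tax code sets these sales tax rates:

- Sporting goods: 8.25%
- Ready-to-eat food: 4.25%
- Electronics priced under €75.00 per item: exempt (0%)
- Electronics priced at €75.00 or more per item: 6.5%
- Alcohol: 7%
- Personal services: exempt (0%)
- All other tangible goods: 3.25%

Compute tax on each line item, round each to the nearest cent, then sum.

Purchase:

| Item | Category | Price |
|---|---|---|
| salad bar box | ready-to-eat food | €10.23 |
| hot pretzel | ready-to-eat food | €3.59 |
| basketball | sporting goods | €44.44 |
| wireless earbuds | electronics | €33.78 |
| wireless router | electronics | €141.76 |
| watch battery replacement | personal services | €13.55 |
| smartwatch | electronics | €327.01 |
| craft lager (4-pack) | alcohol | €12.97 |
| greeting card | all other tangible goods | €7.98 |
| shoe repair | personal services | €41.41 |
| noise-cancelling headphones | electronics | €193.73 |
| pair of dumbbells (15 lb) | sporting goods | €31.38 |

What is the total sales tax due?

€51.07

Salad bar box €10.23: ready-to-eat food → 4.25% → €0.43
Hot pretzel €3.59: ready-to-eat food → 4.25% → €0.15
Basketball €44.44: sporting goods → 8.25% → €3.67
Wireless earbuds €33.78: electronics, under €75.00 → 0% → €0.00
Wireless router €141.76: electronics, €75.00 or more → 6.5% → €9.21
Watch battery replacement €13.55: personal services → 0% → €0.00
Smartwatch €327.01: electronics, €75.00 or more → 6.5% → €21.26
Craft lager (4-pack) €12.97: alcohol → 7% → €0.91
Greeting card €7.98: all other tangible goods → 3.25% → €0.26
Shoe repair €41.41: personal services → 0% → €0.00
Noise-cancelling headphones €193.73: electronics, €75.00 or more → 6.5% → €12.59
Pair of dumbbells (15 lb) €31.38: sporting goods → 8.25% → €2.59
Total tax = €0.43 + €0.15 + €3.67 + €9.21 + €21.26 + €0.91 + €0.26 + €12.59 + €2.59 = €51.07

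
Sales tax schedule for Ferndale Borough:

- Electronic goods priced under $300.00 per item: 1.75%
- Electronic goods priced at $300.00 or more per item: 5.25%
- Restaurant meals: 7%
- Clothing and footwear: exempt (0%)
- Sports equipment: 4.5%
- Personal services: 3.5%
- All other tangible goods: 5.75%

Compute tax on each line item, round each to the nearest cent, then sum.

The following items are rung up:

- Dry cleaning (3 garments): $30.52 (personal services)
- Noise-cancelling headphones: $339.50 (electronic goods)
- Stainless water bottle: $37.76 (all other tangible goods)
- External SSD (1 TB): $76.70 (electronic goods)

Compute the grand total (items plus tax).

$506.88

Dry cleaning (3 garments) $30.52: personal services → 3.5% → $1.07
Noise-cancelling headphones $339.50: electronic goods, $300.00 or more → 5.25% → $17.82
Stainless water bottle $37.76: all other tangible goods → 5.75% → $2.17
External SSD (1 TB) $76.70: electronic goods, under $300.00 → 1.75% → $1.34
Subtotal = $484.48; tax = $22.40; total due = $506.88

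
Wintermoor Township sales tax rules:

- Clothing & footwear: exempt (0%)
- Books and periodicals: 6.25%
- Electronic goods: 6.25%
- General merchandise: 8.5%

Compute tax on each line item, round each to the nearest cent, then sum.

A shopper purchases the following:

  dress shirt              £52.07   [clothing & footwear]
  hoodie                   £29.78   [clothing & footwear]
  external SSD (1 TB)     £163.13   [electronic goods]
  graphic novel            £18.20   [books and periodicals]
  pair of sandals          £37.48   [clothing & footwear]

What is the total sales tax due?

£11.34

Dress shirt £52.07: clothing & footwear → 0% → £0.00
Hoodie £29.78: clothing & footwear → 0% → £0.00
External SSD (1 TB) £163.13: electronic goods → 6.25% → £10.20
Graphic novel £18.20: books and periodicals → 6.25% → £1.14
Pair of sandals £37.48: clothing & footwear → 0% → £0.00
Total tax = £10.20 + £1.14 = £11.34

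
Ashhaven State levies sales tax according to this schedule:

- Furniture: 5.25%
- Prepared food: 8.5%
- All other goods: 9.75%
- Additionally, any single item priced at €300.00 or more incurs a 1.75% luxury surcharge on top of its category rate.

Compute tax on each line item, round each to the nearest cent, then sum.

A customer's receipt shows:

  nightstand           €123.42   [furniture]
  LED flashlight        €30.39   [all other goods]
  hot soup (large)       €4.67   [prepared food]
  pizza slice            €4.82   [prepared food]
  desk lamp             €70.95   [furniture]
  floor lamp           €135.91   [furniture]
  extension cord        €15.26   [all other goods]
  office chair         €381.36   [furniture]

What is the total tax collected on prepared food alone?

€0.81

Hot soup (large) €4.67: prepared food → 8.5% → €0.40
Pizza slice €4.82: prepared food → 8.5% → €0.41
Tax on prepared food = €0.40 + €0.41 = €0.81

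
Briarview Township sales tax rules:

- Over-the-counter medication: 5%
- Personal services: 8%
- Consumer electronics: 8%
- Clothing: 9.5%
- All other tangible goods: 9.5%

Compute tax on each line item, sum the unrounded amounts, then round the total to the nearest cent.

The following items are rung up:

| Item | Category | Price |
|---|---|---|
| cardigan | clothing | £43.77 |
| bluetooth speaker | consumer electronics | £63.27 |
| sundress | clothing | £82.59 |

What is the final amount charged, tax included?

Cardigan £43.77: clothing → 9.5% → £4.15815
Bluetooth speaker £63.27: consumer electronics → 8% → £5.0616
Sundress £82.59: clothing → 9.5% → £7.84605
Subtotal = £189.63; unrounded tax = £17.0658 → £17.07; total due = £206.70

£206.70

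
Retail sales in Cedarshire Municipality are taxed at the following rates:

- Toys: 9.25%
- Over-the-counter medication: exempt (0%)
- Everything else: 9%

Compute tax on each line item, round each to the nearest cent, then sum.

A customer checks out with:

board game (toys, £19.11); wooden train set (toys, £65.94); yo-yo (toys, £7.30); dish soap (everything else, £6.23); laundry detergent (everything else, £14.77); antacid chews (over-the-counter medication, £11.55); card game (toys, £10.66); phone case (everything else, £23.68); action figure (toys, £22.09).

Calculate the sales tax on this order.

Board game £19.11: toys → 9.25% → £1.77
Wooden train set £65.94: toys → 9.25% → £6.10
Yo-yo £7.30: toys → 9.25% → £0.68
Dish soap £6.23: everything else → 9% → £0.56
Laundry detergent £14.77: everything else → 9% → £1.33
Antacid chews £11.55: over-the-counter medication → 0% → £0.00
Card game £10.66: toys → 9.25% → £0.99
Phone case £23.68: everything else → 9% → £2.13
Action figure £22.09: toys → 9.25% → £2.04
Total tax = £1.77 + £6.10 + £0.68 + £0.56 + £1.33 + £0.99 + £2.13 + £2.04 = £15.60

£15.60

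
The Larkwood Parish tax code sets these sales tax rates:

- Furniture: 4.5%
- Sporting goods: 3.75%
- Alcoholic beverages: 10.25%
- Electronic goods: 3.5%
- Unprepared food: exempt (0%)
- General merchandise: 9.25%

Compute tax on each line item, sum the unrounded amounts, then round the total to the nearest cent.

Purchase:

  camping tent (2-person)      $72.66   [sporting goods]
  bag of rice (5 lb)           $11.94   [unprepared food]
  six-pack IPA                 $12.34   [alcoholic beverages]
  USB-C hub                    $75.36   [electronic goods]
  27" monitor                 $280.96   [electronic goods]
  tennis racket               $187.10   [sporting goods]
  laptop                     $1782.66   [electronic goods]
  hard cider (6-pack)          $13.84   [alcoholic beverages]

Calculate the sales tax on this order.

$87.29

Camping tent (2-person) $72.66: sporting goods → 3.75% → $2.72475
Bag of rice (5 lb) $11.94: unprepared food → 0% → $0.00
Six-pack IPA $12.34: alcoholic beverages → 10.25% → $1.26485
USB-C hub $75.36: electronic goods → 3.5% → $2.6376
27" monitor $280.96: electronic goods → 3.5% → $9.8336
Tennis racket $187.10: sporting goods → 3.75% → $7.01625
Laptop $1782.66: electronic goods → 3.5% → $62.3931
Hard cider (6-pack) $13.84: alcoholic beverages → 10.25% → $1.4186
Unrounded tax sum = $87.28875 → $87.29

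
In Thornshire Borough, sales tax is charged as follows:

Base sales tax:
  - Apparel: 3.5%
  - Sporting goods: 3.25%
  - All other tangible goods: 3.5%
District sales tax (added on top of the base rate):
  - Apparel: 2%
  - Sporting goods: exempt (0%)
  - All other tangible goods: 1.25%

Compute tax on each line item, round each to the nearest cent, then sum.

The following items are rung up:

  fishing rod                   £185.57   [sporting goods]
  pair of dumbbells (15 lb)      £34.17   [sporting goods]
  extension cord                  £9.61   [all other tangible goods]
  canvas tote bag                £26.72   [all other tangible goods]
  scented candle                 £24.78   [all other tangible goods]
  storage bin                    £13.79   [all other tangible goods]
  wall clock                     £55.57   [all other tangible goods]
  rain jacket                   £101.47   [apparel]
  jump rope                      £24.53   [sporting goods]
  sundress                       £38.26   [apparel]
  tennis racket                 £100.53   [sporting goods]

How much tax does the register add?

Fishing rod £185.57: sporting goods → 3.25% + 0% district = 3.25% → £6.03
Pair of dumbbells (15 lb) £34.17: sporting goods → 3.25% + 0% district = 3.25% → £1.11
Extension cord £9.61: all other tangible goods → 3.5% + 1.25% district = 4.75% → £0.46
Canvas tote bag £26.72: all other tangible goods → 3.5% + 1.25% district = 4.75% → £1.27
Scented candle £24.78: all other tangible goods → 3.5% + 1.25% district = 4.75% → £1.18
Storage bin £13.79: all other tangible goods → 3.5% + 1.25% district = 4.75% → £0.66
Wall clock £55.57: all other tangible goods → 3.5% + 1.25% district = 4.75% → £2.64
Rain jacket £101.47: apparel → 3.5% + 2% district = 5.5% → £5.58
Jump rope £24.53: sporting goods → 3.25% + 0% district = 3.25% → £0.80
Sundress £38.26: apparel → 3.5% + 2% district = 5.5% → £2.10
Tennis racket £100.53: sporting goods → 3.25% + 0% district = 3.25% → £3.27
Total tax = £6.03 + £1.11 + £0.46 + £1.27 + £1.18 + £0.66 + £2.64 + £5.58 + £0.80 + £2.10 + £3.27 = £25.10

£25.10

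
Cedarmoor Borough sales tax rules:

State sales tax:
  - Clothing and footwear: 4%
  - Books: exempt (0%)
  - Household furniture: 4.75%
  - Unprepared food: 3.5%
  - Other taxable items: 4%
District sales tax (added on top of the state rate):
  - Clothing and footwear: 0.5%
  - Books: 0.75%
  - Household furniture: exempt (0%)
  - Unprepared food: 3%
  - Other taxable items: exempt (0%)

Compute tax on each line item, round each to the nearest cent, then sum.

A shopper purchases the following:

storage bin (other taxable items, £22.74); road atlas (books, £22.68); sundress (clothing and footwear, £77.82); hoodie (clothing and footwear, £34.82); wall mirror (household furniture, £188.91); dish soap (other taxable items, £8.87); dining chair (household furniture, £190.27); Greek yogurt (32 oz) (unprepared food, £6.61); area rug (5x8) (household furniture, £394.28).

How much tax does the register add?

Storage bin £22.74: other taxable items → 4% + 0% district = 4% → £0.91
Road atlas £22.68: books → 0% + 0.75% district = 0.75% → £0.17
Sundress £77.82: clothing and footwear → 4% + 0.5% district = 4.5% → £3.50
Hoodie £34.82: clothing and footwear → 4% + 0.5% district = 4.5% → £1.57
Wall mirror £188.91: household furniture → 4.75% + 0% district = 4.75% → £8.97
Dish soap £8.87: other taxable items → 4% + 0% district = 4% → £0.35
Dining chair £190.27: household furniture → 4.75% + 0% district = 4.75% → £9.04
Greek yogurt (32 oz) £6.61: unprepared food → 3.5% + 3% district = 6.5% → £0.43
Area rug (5x8) £394.28: household furniture → 4.75% + 0% district = 4.75% → £18.73
Total tax = £0.91 + £0.17 + £3.50 + £1.57 + £8.97 + £0.35 + £9.04 + £0.43 + £18.73 = £43.67

£43.67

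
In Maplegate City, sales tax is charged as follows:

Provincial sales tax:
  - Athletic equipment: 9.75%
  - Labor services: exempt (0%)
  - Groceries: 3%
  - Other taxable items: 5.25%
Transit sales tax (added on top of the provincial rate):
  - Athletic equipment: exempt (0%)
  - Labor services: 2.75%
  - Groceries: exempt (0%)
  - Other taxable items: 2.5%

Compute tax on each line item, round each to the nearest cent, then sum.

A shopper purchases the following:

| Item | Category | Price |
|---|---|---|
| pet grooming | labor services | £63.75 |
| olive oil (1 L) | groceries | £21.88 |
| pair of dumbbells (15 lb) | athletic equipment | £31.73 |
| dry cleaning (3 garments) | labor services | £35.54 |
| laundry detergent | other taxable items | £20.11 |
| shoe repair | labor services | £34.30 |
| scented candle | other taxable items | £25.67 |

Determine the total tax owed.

£10.97

Pet grooming £63.75: labor services → 0% + 2.75% transit = 2.75% → £1.75
Olive oil (1 L) £21.88: groceries → 3% + 0% transit = 3% → £0.66
Pair of dumbbells (15 lb) £31.73: athletic equipment → 9.75% + 0% transit = 9.75% → £3.09
Dry cleaning (3 garments) £35.54: labor services → 0% + 2.75% transit = 2.75% → £0.98
Laundry detergent £20.11: other taxable items → 5.25% + 2.5% transit = 7.75% → £1.56
Shoe repair £34.30: labor services → 0% + 2.75% transit = 2.75% → £0.94
Scented candle £25.67: other taxable items → 5.25% + 2.5% transit = 7.75% → £1.99
Total tax = £1.75 + £0.66 + £3.09 + £0.98 + £1.56 + £0.94 + £1.99 = £10.97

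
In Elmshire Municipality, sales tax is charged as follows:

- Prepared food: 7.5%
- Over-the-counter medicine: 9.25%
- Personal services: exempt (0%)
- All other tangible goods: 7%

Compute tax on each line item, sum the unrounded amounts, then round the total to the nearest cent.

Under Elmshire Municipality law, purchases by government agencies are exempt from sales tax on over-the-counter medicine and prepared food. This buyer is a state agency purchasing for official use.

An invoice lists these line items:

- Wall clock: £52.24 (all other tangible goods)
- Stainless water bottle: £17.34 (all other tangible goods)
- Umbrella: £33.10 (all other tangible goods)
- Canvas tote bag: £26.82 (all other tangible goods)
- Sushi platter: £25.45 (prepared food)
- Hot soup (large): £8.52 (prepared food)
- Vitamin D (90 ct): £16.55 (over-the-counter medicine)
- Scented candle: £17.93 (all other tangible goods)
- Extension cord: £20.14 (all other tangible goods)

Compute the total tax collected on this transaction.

£11.73

Wall clock £52.24: all other tangible goods → 7% → £3.6568
Stainless water bottle £17.34: all other tangible goods → 7% → £1.2138
Umbrella £33.10: all other tangible goods → 7% → £2.317
Canvas tote bag £26.82: all other tangible goods → 7% → £1.8774
Sushi platter £25.45: prepared food, buyer-exempt → 0% → £0.00
Hot soup (large) £8.52: prepared food, buyer-exempt → 0% → £0.00
Vitamin D (90 ct) £16.55: over-the-counter medicine, buyer-exempt → 0% → £0.00
Scented candle £17.93: all other tangible goods → 7% → £1.2551
Extension cord £20.14: all other tangible goods → 7% → £1.4098
Unrounded tax sum = £11.7299 → £11.73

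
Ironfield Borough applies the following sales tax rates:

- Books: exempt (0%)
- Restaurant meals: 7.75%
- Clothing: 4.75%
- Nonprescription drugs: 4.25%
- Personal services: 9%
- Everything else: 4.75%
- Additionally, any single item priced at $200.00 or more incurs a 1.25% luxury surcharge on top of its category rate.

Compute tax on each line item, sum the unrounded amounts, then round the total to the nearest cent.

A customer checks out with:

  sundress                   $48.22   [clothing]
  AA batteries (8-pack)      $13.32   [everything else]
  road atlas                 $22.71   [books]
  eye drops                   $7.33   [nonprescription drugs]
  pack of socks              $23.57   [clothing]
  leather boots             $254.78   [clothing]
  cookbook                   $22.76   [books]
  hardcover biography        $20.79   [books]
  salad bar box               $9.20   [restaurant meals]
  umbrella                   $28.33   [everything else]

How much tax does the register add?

Sundress $48.22: clothing → 4.75% → $2.29045
AA batteries (8-pack) $13.32: everything else → 4.75% → $0.6327
Road atlas $22.71: books → 0% → $0.00
Eye drops $7.33: nonprescription drugs → 4.25% → $0.311525
Pack of socks $23.57: clothing → 4.75% → $1.119575
Leather boots $254.78: clothing → 4.75% + 1.25% surcharge = 6% → $15.2868
Cookbook $22.76: books → 0% → $0.00
Hardcover biography $20.79: books → 0% → $0.00
Salad bar box $9.20: restaurant meals → 7.75% → $0.713
Umbrella $28.33: everything else → 4.75% → $1.345675
Unrounded tax sum = $21.699725 → $21.70

$21.70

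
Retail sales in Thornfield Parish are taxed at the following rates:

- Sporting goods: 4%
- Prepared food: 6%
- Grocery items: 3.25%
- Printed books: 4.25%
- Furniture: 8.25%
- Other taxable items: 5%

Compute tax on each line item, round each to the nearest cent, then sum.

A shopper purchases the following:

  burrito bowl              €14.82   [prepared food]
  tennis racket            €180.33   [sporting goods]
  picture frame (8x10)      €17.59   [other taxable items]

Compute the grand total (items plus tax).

Burrito bowl €14.82: prepared food → 6% → €0.89
Tennis racket €180.33: sporting goods → 4% → €7.21
Picture frame (8x10) €17.59: other taxable items → 5% → €0.88
Subtotal = €212.74; tax = €8.98; total due = €221.72

€221.72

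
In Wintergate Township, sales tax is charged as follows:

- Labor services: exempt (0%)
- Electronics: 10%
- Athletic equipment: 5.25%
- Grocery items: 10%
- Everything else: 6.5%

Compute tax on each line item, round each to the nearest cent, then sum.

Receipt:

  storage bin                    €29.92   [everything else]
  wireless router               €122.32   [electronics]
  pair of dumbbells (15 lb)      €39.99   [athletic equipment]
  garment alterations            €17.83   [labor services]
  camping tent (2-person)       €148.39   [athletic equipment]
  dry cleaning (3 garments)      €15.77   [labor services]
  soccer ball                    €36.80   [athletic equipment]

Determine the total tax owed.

€25.99

Storage bin €29.92: everything else → 6.5% → €1.94
Wireless router €122.32: electronics → 10% → €12.23
Pair of dumbbells (15 lb) €39.99: athletic equipment → 5.25% → €2.10
Garment alterations €17.83: labor services → 0% → €0.00
Camping tent (2-person) €148.39: athletic equipment → 5.25% → €7.79
Dry cleaning (3 garments) €15.77: labor services → 0% → €0.00
Soccer ball €36.80: athletic equipment → 5.25% → €1.93
Total tax = €1.94 + €12.23 + €2.10 + €7.79 + €1.93 = €25.99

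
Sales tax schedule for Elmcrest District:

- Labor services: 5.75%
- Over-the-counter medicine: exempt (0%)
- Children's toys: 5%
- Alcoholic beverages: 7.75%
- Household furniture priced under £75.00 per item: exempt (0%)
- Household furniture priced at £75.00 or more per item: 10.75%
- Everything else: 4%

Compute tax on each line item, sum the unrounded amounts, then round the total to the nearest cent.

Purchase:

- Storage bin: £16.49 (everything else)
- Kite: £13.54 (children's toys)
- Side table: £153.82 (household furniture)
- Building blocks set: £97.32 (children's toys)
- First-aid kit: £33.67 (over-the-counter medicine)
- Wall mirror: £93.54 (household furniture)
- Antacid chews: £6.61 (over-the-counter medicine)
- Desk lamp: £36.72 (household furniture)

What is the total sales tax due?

£32.79

Storage bin £16.49: everything else → 4% → £0.6596
Kite £13.54: children's toys → 5% → £0.677
Side table £153.82: household furniture, £75.00 or more → 10.75% → £16.53565
Building blocks set £97.32: children's toys → 5% → £4.866
First-aid kit £33.67: over-the-counter medicine → 0% → £0.00
Wall mirror £93.54: household furniture, £75.00 or more → 10.75% → £10.05555
Antacid chews £6.61: over-the-counter medicine → 0% → £0.00
Desk lamp £36.72: household furniture, under £75.00 → 0% → £0.00
Unrounded tax sum = £32.7938 → £32.79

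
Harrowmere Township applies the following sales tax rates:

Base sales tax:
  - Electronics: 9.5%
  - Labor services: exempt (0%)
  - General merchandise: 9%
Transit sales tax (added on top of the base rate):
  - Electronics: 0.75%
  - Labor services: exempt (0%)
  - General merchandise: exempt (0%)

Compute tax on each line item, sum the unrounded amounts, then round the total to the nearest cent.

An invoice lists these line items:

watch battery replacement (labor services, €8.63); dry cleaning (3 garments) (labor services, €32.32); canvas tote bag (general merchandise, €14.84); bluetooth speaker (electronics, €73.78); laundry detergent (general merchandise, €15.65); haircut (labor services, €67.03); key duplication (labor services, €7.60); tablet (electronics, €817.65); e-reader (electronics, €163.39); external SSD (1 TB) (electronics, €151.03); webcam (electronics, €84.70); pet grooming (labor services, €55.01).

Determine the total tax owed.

Watch battery replacement €8.63: labor services → 0% + 0% transit = 0% → €0.00
Dry cleaning (3 garments) €32.32: labor services → 0% + 0% transit = 0% → €0.00
Canvas tote bag €14.84: general merchandise → 9% + 0% transit = 9% → €1.3356
Bluetooth speaker €73.78: electronics → 9.5% + 0.75% transit = 10.25% → €7.56245
Laundry detergent €15.65: general merchandise → 9% + 0% transit = 9% → €1.4085
Haircut €67.03: labor services → 0% + 0% transit = 0% → €0.00
Key duplication €7.60: labor services → 0% + 0% transit = 0% → €0.00
Tablet €817.65: electronics → 9.5% + 0.75% transit = 10.25% → €83.809125
E-reader €163.39: electronics → 9.5% + 0.75% transit = 10.25% → €16.747475
External SSD (1 TB) €151.03: electronics → 9.5% + 0.75% transit = 10.25% → €15.480575
Webcam €84.70: electronics → 9.5% + 0.75% transit = 10.25% → €8.68175
Pet grooming €55.01: labor services → 0% + 0% transit = 0% → €0.00
Unrounded tax sum = €135.025475 → €135.03

€135.03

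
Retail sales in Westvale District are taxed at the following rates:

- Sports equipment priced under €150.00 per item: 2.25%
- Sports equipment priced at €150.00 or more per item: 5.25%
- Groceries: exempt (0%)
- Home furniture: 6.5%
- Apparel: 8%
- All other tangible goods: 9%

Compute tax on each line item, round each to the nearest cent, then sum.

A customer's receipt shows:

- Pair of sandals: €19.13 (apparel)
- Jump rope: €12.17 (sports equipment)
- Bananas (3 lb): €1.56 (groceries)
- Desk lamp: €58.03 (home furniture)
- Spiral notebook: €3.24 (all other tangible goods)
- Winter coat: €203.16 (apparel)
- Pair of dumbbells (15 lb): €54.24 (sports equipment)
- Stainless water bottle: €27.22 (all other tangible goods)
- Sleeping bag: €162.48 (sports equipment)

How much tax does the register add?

Pair of sandals €19.13: apparel → 8% → €1.53
Jump rope €12.17: sports equipment, under €150.00 → 2.25% → €0.27
Bananas (3 lb) €1.56: groceries → 0% → €0.00
Desk lamp €58.03: home furniture → 6.5% → €3.77
Spiral notebook €3.24: all other tangible goods → 9% → €0.29
Winter coat €203.16: apparel → 8% → €16.25
Pair of dumbbells (15 lb) €54.24: sports equipment, under €150.00 → 2.25% → €1.22
Stainless water bottle €27.22: all other tangible goods → 9% → €2.45
Sleeping bag €162.48: sports equipment, €150.00 or more → 5.25% → €8.53
Total tax = €1.53 + €0.27 + €3.77 + €0.29 + €16.25 + €1.22 + €2.45 + €8.53 = €34.31

€34.31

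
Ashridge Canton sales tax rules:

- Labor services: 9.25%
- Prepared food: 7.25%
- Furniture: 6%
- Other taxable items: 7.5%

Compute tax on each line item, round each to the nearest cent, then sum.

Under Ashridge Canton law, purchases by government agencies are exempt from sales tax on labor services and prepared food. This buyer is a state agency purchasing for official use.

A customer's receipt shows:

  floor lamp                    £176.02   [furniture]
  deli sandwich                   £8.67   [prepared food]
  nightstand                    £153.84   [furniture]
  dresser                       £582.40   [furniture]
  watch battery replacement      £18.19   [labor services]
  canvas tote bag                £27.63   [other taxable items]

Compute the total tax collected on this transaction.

Floor lamp £176.02: furniture → 6% → £10.56
Deli sandwich £8.67: prepared food, buyer-exempt → 0% → £0.00
Nightstand £153.84: furniture → 6% → £9.23
Dresser £582.40: furniture → 6% → £34.94
Watch battery replacement £18.19: labor services, buyer-exempt → 0% → £0.00
Canvas tote bag £27.63: other taxable items → 7.5% → £2.07
Total tax = £10.56 + £9.23 + £34.94 + £2.07 = £56.80

£56.80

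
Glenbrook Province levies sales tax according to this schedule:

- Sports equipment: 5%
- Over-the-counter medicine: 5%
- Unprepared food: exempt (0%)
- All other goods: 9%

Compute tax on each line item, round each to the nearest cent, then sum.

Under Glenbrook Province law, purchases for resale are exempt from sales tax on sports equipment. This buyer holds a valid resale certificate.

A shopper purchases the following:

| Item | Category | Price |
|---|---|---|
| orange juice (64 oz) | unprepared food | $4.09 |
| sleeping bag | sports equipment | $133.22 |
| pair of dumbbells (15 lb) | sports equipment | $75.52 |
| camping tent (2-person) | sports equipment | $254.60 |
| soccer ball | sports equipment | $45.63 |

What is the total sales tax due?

Orange juice (64 oz) $4.09: unprepared food → 0% → $0.00
Sleeping bag $133.22: sports equipment, buyer-exempt → 0% → $0.00
Pair of dumbbells (15 lb) $75.52: sports equipment, buyer-exempt → 0% → $0.00
Camping tent (2-person) $254.60: sports equipment, buyer-exempt → 0% → $0.00
Soccer ball $45.63: sports equipment, buyer-exempt → 0% → $0.00
Total tax = $0.00

$0.00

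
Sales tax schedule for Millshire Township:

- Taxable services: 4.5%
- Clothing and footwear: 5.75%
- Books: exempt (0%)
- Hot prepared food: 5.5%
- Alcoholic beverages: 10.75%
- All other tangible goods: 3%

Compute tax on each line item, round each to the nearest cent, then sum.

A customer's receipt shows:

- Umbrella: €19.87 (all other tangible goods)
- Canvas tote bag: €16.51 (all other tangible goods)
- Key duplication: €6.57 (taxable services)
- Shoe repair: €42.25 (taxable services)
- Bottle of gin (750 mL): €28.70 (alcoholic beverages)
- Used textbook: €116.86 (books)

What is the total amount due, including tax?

€237.15

Umbrella €19.87: all other tangible goods → 3% → €0.60
Canvas tote bag €16.51: all other tangible goods → 3% → €0.50
Key duplication €6.57: taxable services → 4.5% → €0.30
Shoe repair €42.25: taxable services → 4.5% → €1.90
Bottle of gin (750 mL) €28.70: alcoholic beverages → 10.75% → €3.09
Used textbook €116.86: books → 0% → €0.00
Subtotal = €230.76; tax = €6.39; total due = €237.15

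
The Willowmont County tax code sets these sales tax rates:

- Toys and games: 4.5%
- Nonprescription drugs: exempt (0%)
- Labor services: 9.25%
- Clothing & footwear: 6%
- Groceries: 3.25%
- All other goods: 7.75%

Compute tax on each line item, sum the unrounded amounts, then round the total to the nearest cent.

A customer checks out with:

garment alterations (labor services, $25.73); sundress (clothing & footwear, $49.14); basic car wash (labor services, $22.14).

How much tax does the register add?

Garment alterations $25.73: labor services → 9.25% → $2.380025
Sundress $49.14: clothing & footwear → 6% → $2.9484
Basic car wash $22.14: labor services → 9.25% → $2.04795
Unrounded tax sum = $7.376375 → $7.38

$7.38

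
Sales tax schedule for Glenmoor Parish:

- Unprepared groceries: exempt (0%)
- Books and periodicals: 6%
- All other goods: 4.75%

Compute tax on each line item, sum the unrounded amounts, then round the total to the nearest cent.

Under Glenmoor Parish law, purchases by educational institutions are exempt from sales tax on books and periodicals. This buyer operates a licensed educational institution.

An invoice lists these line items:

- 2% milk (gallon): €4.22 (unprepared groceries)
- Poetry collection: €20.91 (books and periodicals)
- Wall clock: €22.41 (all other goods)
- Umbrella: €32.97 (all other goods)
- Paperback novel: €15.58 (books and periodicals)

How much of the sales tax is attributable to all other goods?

Wall clock €22.41: all other goods → 4.75% → €1.064475
Umbrella €32.97: all other goods → 4.75% → €1.566075
Tax on all other goods: unrounded sum = €2.63055 → €2.63

€2.63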